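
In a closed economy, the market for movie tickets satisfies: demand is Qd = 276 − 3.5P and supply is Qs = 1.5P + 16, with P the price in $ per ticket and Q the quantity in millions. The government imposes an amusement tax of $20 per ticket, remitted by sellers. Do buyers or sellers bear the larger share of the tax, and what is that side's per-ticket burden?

Before the tax: set 276 − 3.5P = 1.5P + 16 → P* = $52, Q* = 94.
With the tax collected from sellers, supply shifts: Qs = 1.5(P − 20) + 16.
Solving gives Q = 73 with buyers paying $58 and sellers receiving $38 (the $20 wedge).
Per-ticket burden: buyers $6, sellers $14.
Sellers take the larger share because supply is less price-elastic here (demand slope 3.5 vs supply slope 1.5).

Sellers bear the larger share: $14 per ticket.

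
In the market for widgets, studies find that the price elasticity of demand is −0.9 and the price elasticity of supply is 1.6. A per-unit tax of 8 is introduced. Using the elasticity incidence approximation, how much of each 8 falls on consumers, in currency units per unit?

Incidence ratio: consumers' share ≈ εs / (εs + |εd|) = 1.6 / (1.6 + 0.9) = 0.64.
So consumers bear ≈ 0.64 × 8 = 5.12; suppliers bear 2.88.

Consumers bear ≈ 5.12 per unit.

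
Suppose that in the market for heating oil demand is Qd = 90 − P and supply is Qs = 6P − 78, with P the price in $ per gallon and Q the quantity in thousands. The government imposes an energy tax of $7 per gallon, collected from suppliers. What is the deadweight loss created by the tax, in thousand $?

Deadweight loss = $21 thousand.

Before the tax: set 90 − P = 6P − 78 → P* = $24, Q* = 66.
With the tax collected from suppliers, supply shifts: Qs = 6(P − 7) − 78.
Solving gives Q = 60 with consumers paying $30 and suppliers receiving $23 (the $7 wedge).
Quantity falls by |ΔQ| = |66 − 60| = 6.
DWL = ½ · t · |ΔQ| = ½ · 7 · 6 = $21.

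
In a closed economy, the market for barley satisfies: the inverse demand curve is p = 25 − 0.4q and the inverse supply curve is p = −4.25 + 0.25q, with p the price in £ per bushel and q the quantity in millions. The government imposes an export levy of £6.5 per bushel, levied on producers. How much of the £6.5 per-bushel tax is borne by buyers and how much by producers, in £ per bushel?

Buyers bear £4 per bushel; producers bear £2.5 per bushel.

Rewrite in direct form: qd = 62.5 − 2.5p and qs = 4p + 17.
Without the tax, 62.5 − 2.5p = 4p + 17 gives 6.5p = 45.5, so p* = £7 and q* = 45.
With the tax collected from producers, supply shifts: qs = 4(p − 6.5) + 17.
New equilibrium: buyers pay £11, producers receive £4.5, q = 35. (Wedge: pb − ps = 6.5.)
Burden on buyers: £4; on producers: £2.5. (They sum to £6.5.)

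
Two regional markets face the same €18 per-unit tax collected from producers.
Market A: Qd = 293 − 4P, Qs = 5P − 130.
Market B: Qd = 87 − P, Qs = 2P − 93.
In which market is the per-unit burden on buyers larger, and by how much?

Market B, by €2.

Market A: pre-tax P* = €47, Q* = 105; post-tax Q = 65; per-unit burden on buyers = €10.
Market B: pre-tax P* = €60, Q* = 27; post-tax Q = 15; per-unit burden on buyers = €12.
Difference: €10 vs €12 → market B is larger by €2.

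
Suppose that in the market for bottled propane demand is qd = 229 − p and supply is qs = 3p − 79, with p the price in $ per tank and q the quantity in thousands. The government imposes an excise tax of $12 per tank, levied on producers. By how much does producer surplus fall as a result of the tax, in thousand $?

Before the tax: set 229 − p = 3p − 79 → p* = $77, q* = 152.
With the tax collected from producers, supply shifts: qs = 3(p − 12) − 79.
Solving gives q = 143 with buyers paying $86 and producers receiving $74 (the $12 wedge).
ΔPS is the trapezoid between Q = 143 and Q = 152 of height $3: ½ · (152 + 143) · 3 = $442.5.

Producer surplus falls by $442.5 thousand.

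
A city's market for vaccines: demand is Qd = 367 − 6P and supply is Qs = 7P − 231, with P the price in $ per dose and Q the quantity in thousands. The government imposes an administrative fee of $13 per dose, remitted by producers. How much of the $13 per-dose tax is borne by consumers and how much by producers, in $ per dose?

Without the tax, 367 − 6P = 7P − 231 gives 13P = 598, so P* = $46 and Q* = 91.
With the tax collected from producers, supply shifts: Qs = 7(P − 13) − 231.
New equilibrium: consumers pay $53, producers receive $40, Q = 49. (Wedge: Pb − Ps = 13.)
Burden on consumers: $7; on producers: $6. (They sum to $13.)
The less price-elastic side of the market bears the larger share of a per-unit tax.

Consumers bear $7 per dose; producers bear $6 per dose.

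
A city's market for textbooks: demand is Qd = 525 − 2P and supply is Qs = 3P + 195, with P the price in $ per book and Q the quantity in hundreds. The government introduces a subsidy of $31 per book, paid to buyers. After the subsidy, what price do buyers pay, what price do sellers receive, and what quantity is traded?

Buyers pay $47.4; sellers receive $78.4; quantity = 430.2.

Without the subsidy, 525 − 2P = 3P + 195 gives 5P = 330, so P* = $66 and Q* = 393.
With a per-unit subsidy paid to buyers, each effectively pays P − 31, so demand becomes Qd = 525 − 2(P − 31).
Solving gives Q = 430.2 with buyers paying $47.4 and sellers receiving $78.4 (the $31 wedge).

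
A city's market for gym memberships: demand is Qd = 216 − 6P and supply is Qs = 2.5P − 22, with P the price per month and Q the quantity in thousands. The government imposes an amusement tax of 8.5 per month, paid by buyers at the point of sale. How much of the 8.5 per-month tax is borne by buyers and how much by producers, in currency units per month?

Before the tax: set 216 − 6P = 2.5P − 22 → P* = 28, Q* = 48.
With the tax collected from buyers, demand (in seller-price terms) shifts: Qd = 216 − 6(P + 8.5).
New equilibrium: buyers pay 30.5, producers receive 22, Q = 33. (Wedge: Pb − Ps = 8.5.)
Burden on buyers: 2.5; on producers: 6. (They sum to 8.5.)
The less price-elastic side of the market bears the larger share of a per-unit tax.

Buyers bear 2.5 per month; producers bear 6 per month.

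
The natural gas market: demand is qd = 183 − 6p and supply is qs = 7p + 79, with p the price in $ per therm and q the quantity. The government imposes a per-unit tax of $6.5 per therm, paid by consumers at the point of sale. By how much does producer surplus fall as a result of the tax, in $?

Producer surplus falls by $373.5.

Before the tax: set 183 − 6p = 7p + 79 → p* = $8, q* = 135.
With the tax collected from consumers, demand (in seller-price terms) shifts: qd = 183 − 6(p + 6.5).
New equilibrium: consumers pay $11.5, sellers receive $5, q = 114. (Wedge: pb − ps = 6.5.)
ΔPS is the trapezoid between Q = 114 and Q = 135 of height $3: ½ · (135 + 114) · 3 = $373.5.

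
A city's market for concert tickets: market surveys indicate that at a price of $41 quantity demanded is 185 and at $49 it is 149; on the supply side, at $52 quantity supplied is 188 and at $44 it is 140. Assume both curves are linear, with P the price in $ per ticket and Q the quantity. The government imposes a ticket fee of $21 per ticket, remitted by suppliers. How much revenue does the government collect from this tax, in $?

Demand slope: (149 − 185)/(49 − 41) = -4.5, so Qd = 369.5 − 4.5P.
Supply slope: (140 − 188)/(44 − 52) = 6, so Qs = 6P − 124.
Without the tax, 369.5 − 4.5P = 6P − 124 gives 10.5P = 493.5, so P* = $47 and Q* = 158.
With the tax collected from suppliers, supply shifts: Qs = 6(P − 21) − 124.
New equilibrium: consumers pay $59, suppliers receive $38, Q = 104. (Wedge: Pb − Ps = 21.)
Revenue = t · Q = 21 · 104 = $2184.

Tax revenue = $2184.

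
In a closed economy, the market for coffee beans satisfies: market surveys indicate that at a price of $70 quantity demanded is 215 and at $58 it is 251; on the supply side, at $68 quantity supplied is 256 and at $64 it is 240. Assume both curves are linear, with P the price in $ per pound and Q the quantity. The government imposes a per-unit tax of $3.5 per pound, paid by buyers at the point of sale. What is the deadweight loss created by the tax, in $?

Deadweight loss = $10.5.

Demand slope: (251 − 215)/(58 − 70) = -3, so Qd = 425 − 3P.
Supply slope: (240 − 256)/(64 − 68) = 4, so Qs = 4P − 16.
Before the tax: set 425 − 3P = 4P − 16 → P* = $63, Q* = 236.
With the tax collected from buyers, demand (in seller-price terms) shifts: Qd = 425 − 3(P + 3.5).
New equilibrium: buyers pay $65, sellers receive $61.5, Q = 230. (Wedge: Pb − Ps = 3.5.)
Quantity falls by |ΔQ| = |236 − 230| = 6.
DWL = ½ · t · |ΔQ| = ½ · 3.5 · 6 = $10.5.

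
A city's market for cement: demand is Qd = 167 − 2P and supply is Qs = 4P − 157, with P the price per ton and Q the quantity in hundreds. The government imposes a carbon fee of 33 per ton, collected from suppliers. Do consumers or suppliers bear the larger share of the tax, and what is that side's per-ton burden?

Before the tax: set 167 − 2P = 4P − 157 → P* = 54, Q* = 59.
With the tax collected from suppliers, supply shifts: Qs = 4(P − 33) − 157.
Solving gives Q = 15 with consumers paying 76 and suppliers receiving 43 (the 33 wedge).
Per-ton burden: consumers 22, suppliers 11.
Consumers take the larger share because demand is less price-elastic here (demand slope 2 vs supply slope 4).
The less price-elastic side of the market bears the larger share of a per-unit tax.

Consumers bear the larger share: 22 per ton.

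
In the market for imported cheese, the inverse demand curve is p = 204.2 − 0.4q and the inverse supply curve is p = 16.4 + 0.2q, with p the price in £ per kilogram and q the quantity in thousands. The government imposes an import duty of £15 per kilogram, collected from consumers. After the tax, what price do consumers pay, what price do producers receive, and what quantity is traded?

Inverting to q(p) form: qd = 510.5 − 2.5p; qs = 5p − 82.
Before the tax: set 510.5 − 2.5p = 5p − 82 → p* = £79, q* = 313.
With the tax collected from consumers, demand (in seller-price terms) shifts: qd = 510.5 − 2.5(p + 15).
Solving gives q = 288 with consumers paying £89 and producers receiving £74 (the £15 wedge).
The less price-elastic side of the market bears the larger share of a per-unit tax.

Consumers pay £89; producers receive £74; quantity = 288.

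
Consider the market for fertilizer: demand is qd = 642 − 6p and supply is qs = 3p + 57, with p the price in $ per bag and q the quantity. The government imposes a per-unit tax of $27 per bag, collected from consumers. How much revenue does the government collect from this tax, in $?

Before the tax: set 642 − 6p = 3p + 57 → p* = $65, q* = 252.
With the tax collected from consumers, demand (in seller-price terms) shifts: qd = 642 − 6(p + 27).
New equilibrium: consumers pay $74, sellers receive $47, q = 198. (Wedge: pb − ps = 27.)
Revenue = t · Q = 27 · 198 = $5346.

Tax revenue = $5346.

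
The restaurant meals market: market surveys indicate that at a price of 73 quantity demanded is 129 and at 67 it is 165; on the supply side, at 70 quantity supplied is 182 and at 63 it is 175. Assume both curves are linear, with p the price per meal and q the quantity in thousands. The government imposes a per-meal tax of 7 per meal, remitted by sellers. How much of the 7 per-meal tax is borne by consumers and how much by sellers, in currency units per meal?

Demand slope: (165 − 129)/(67 − 73) = -6, so qd = 567 − 6p.
Supply slope: (175 − 182)/(63 − 70) = 1, so qs = p + 112.
Before the tax: set 567 − 6p = p + 112 → p* = 65, q* = 177.
With the tax collected from sellers, supply shifts: qs = (p − 7) + 112.
Solving gives q = 171 with consumers paying 66 and sellers receiving 59 (the 7 wedge).
Burden on consumers: 1; on sellers: 6. (They sum to 7.)

Consumers bear 1 per meal; sellers bear 6 per meal.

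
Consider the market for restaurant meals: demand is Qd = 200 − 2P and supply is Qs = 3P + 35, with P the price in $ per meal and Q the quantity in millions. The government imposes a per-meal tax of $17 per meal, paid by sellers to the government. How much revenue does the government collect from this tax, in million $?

Without the tax, 200 − 2P = 3P + 35 gives 5P = 165, so P* = $33 and Q* = 134.
With the tax collected from sellers, supply shifts: Qs = 3(P − 17) + 35.
Solving gives Q = 113.6 with buyers paying $43.2 and sellers receiving $26.2 (the $17 wedge).
Revenue = t · Q = 17 · 113.6 = $1931.2.

Tax revenue = $1931.2 million.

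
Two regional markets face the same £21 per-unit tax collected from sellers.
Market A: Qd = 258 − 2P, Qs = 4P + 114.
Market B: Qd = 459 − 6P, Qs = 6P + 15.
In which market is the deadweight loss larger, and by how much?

Market B, by £367.5.

Market A: pre-tax P* = £24, Q* = 210; post-tax Q = 182; deadweight loss = £294.
Market B: pre-tax P* = £37, Q* = 237; post-tax Q = 174; deadweight loss = £661.5.
Difference: £294 vs £661.5 → market B is larger by £367.5.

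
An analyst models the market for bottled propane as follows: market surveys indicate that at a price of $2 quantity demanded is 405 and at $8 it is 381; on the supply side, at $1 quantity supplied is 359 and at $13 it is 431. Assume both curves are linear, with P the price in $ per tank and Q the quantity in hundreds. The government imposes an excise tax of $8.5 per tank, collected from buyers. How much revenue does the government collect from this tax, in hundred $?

Tax revenue = $3133.1 hundred.

Demand slope: (381 − 405)/(8 − 2) = -4, so Qd = 413 − 4P.
Supply slope: (431 − 359)/(13 − 1) = 6, so Qs = 6P + 353.
Without the tax, 413 − 4P = 6P + 353 gives 10P = 60, so P* = $6 and Q* = 389.
With the tax collected from buyers, demand (in seller-price terms) shifts: Qd = 413 − 4(P + 8.5).
Solving gives Q = 368.6 with buyers paying $11.1 and sellers receiving $2.6 (the $8.5 wedge).
Revenue = t · Q = 8.5 · 368.6 = $3133.1.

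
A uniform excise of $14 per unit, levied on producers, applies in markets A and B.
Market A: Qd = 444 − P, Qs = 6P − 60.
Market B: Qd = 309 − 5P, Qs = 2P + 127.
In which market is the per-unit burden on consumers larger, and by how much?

Market A, by $8.

Market A: pre-tax P* = $72, Q* = 372; post-tax Q = 360; per-unit burden on consumers = $12.
Market B: pre-tax P* = $26, Q* = 179; post-tax Q = 159; per-unit burden on consumers = $4.
Difference: $12 vs $4 → market A is larger by $8.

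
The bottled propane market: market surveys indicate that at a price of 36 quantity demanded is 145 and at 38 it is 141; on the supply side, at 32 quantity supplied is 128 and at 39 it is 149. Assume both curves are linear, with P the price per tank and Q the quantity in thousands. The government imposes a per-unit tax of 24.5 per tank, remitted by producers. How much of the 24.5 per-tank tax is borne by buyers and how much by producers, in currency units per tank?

Demand slope: (141 − 145)/(38 − 36) = -2, so Qd = 217 − 2P.
Supply slope: (149 − 128)/(39 − 32) = 3, so Qs = 3P + 32.
Without the tax, 217 − 2P = 3P + 32 gives 5P = 185, so P* = 37 and Q* = 143.
With the tax collected from producers, supply shifts: Qs = 3(P − 24.5) + 32.
New equilibrium: buyers pay 51.7, producers receive 27.2, Q = 113.6. (Wedge: Pb − Ps = 24.5.)
Burden on buyers: 14.7; on producers: 9.8. (They sum to 24.5.)

Buyers bear 14.7 per tank; producers bear 9.8 per tank.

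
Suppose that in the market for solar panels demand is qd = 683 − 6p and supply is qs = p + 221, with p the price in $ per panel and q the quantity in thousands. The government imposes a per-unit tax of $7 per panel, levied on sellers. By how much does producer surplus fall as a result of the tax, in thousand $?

Producer surplus falls by $1704 thousand.

Before the tax: set 683 − 6p = p + 221 → p* = $66, q* = 287.
With the tax collected from sellers, supply shifts: qs = (p − 7) + 221.
Solving gives q = 281 with consumers paying $67 and sellers receiving $60 (the $7 wedge).
ΔPS is the trapezoid between Q = 281 and Q = 287 of height $6: ½ · (287 + 281) · 6 = $1704.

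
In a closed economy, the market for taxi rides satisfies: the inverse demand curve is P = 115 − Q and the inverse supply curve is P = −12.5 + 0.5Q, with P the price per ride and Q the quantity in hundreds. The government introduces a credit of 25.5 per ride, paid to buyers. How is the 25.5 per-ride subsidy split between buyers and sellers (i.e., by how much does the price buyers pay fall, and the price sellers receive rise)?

Rewrite in direct form: Qd = 115 − P and Qs = 2P + 25.
Before the subsidy: set 115 − P = 2P + 25 → P* = 30, Q* = 85.
With a per-unit subsidy paid to buyers, each effectively pays P − 25.5, so demand becomes Qd = 115 − (P − 25.5).
New equilibrium: buyers pay 13, sellers receive 38.5, Q = 102. (Wedge: Pb − Ps = −25.5.)
Gain to buyers: 17; to sellers: 8.5. (They sum to 25.5.)

Buyers gain 17 per ride; sellers gain 8.5 per ride.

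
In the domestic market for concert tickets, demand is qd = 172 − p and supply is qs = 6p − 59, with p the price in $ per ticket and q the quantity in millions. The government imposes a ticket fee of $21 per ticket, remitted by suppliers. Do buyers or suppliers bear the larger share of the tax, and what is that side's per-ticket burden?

Buyers bear the larger share: $18 per ticket.

Without the tax, 172 − p = 6p − 59 gives 7p = 231, so p* = $33 and q* = 139.
With the tax collected from suppliers, supply shifts: qs = 6(p − 21) − 59.
Solving gives q = 121 with buyers paying $51 and suppliers receiving $30 (the $21 wedge).
Per-ticket burden: buyers $18, suppliers $3.
Buyers take the larger share because demand is less price-elastic here (demand slope 1 vs supply slope 6).
The less price-elastic side of the market bears the larger share of a per-unit tax.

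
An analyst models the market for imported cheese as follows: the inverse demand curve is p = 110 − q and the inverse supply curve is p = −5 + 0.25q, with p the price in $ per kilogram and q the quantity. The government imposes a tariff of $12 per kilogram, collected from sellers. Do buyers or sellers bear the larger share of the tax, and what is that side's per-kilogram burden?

Rewrite in direct form: qd = 110 − p and qs = 4p + 20.
Without the tax, 110 − p = 4p + 20 gives 5p = 90, so p* = $18 and q* = 92.
With the tax collected from sellers, supply shifts: qs = 4(p − 12) + 20.
Solving gives q = 82.4 with buyers paying $27.6 and sellers receiving $15.6 (the $12 wedge).
Per-kilogram burden: buyers $9.6, sellers $2.4.
Buyers take the larger share because demand is less price-elastic here (demand slope 1 vs supply slope 4).
The less price-elastic side of the market bears the larger share of a per-unit tax.

Buyers bear the larger share: $9.6 per kilogram.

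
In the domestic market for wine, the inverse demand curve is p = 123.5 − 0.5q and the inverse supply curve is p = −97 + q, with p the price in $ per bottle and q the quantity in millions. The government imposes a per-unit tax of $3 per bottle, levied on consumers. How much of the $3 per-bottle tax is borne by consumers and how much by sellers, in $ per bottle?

Consumers bear $1 per bottle; sellers bear $2 per bottle.

Inverting to q(p) form: qd = 247 − 2p; qs = p + 97.
Before the tax: set 247 − 2p = p + 97 → p* = $50, q* = 147.
With the tax collected from consumers, demand (in seller-price terms) shifts: qd = 247 − 2(p + 3).
Solving gives q = 145 with consumers paying $51 and sellers receiving $48 (the $3 wedge).
Burden on consumers: $1; on sellers: $2. (They sum to $3.)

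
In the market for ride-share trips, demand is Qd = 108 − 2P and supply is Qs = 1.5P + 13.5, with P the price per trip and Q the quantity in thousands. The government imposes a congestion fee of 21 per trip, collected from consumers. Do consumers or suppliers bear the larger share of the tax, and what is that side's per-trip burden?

Suppliers bear the larger share: 12 per trip.

Before the tax: set 108 − 2P = 1.5P + 13.5 → P* = 27, Q* = 54.
With the tax collected from consumers, demand (in seller-price terms) shifts: Qd = 108 − 2(P + 21).
New equilibrium: consumers pay 36, suppliers receive 15, Q = 36. (Wedge: Pb − Ps = 21.)
Per-trip burden: consumers 9, suppliers 12.
Suppliers take the larger share because supply is less price-elastic here (demand slope 2 vs supply slope 1.5).
The less price-elastic side of the market bears the larger share of a per-unit tax.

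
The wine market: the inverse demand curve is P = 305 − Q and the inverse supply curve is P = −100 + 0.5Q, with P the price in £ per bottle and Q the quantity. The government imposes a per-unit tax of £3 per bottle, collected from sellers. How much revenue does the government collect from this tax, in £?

Tax revenue = £804.

Inverting to Q(P) form: Qd = 305 − P; Qs = 2P + 200.
Without the tax, 305 − P = 2P + 200 gives 3P = 105, so P* = £35 and Q* = 270.
With the tax collected from sellers, supply shifts: Qs = 2(P − 3) + 200.
Solving gives Q = 268 with buyers paying £37 and sellers receiving £34 (the £3 wedge).
Revenue = t · Q = 3 · 268 = £804.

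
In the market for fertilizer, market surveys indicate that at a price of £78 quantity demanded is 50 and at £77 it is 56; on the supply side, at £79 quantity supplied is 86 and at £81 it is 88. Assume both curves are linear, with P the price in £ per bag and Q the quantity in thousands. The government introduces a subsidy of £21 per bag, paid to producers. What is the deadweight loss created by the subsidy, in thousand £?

Demand slope: (56 − 50)/(77 − 78) = -6, so Qd = 518 − 6P.
Supply slope: (88 − 86)/(81 − 79) = 1, so Qs = P + 7.
Before the subsidy: set 518 − 6P = P + 7 → P* = £73, Q* = 80.
With a per-unit subsidy paid to producers, each receives P + 21 per unit sold, so supply becomes Qs = (P + 21) + 7.
New equilibrium: consumers pay £70, producers receive £91, Q = 98. (Wedge: Pb − Ps = −21.)
Quantity rises by |ΔQ| = |80 − 98| = 18.
DWL = ½ · t · |ΔQ| = ½ · 21 · 18 = £189.

Deadweight loss = £189 thousand.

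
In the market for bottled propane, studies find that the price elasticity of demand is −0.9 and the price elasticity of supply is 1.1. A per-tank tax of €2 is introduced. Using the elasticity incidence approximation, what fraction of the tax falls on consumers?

Consumers' share ≈ 0.55.

Incidence ratio: consumers' share ≈ εs / (εs + |εd|) = 1.1 / (1.1 + 0.9) = 0.55.
Supply is the more elastic side, so consumers bear the larger share.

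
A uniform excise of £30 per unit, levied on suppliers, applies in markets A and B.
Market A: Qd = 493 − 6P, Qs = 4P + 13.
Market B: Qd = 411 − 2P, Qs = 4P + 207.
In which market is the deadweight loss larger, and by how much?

Market A: pre-tax P* = £48, Q* = 205; post-tax Q = 133; deadweight loss = £1080.
Market B: pre-tax P* = £34, Q* = 343; post-tax Q = 303; deadweight loss = £600.
Difference: £1080 vs £600 → market A is larger by £480.

Market A, by £480.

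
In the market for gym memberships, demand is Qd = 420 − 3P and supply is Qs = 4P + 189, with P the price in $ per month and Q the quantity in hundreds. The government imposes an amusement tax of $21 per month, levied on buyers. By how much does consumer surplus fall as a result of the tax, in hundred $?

Without the tax, 420 − 3P = 4P + 189 gives 7P = 231, so P* = $33 and Q* = 321.
With the tax collected from buyers, demand (in seller-price terms) shifts: Qd = 420 − 3(P + 21).
Solving gives Q = 285 with buyers paying $45 and producers receiving $24 (the $21 wedge).
ΔCS is the trapezoid between Q = 285 and Q = 321 of height $12: ½ · (321 + 285) · 12 = $3636.

Consumer surplus falls by $3636 hundred.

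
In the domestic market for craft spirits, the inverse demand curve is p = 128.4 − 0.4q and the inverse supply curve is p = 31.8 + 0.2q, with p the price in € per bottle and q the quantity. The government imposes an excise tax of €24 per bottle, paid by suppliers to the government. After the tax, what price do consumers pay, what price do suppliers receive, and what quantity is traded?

Consumers pay €80; suppliers receive €56; quantity = 121.

Rewrite in direct form: qd = 321 − 2.5p and qs = 5p − 159.
Before the tax: set 321 − 2.5p = 5p − 159 → p* = €64, q* = 161.
With the tax collected from suppliers, supply shifts: qs = 5(p − 24) − 159.
Solving gives q = 121 with consumers paying €80 and suppliers receiving €56 (the €24 wedge).
The less price-elastic side of the market bears the larger share of a per-unit tax.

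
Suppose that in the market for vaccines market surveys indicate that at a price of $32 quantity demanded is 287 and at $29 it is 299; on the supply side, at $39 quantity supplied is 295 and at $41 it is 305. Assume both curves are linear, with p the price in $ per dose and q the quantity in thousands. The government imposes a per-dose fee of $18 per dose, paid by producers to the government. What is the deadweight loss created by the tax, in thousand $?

Deadweight loss = $360 thousand.

Demand slope: (299 − 287)/(29 − 32) = -4, so qd = 415 − 4p.
Supply slope: (305 − 295)/(41 − 39) = 5, so qs = 5p + 100.
Before the tax: set 415 − 4p = 5p + 100 → p* = $35, q* = 275.
With the tax collected from producers, supply shifts: qs = 5(p − 18) + 100.
New equilibrium: buyers pay $45, producers receive $27, q = 235. (Wedge: pb − ps = 18.)
Quantity falls by |ΔQ| = |275 − 235| = 40.
DWL = ½ · t · |ΔQ| = ½ · 18 · 40 = $360.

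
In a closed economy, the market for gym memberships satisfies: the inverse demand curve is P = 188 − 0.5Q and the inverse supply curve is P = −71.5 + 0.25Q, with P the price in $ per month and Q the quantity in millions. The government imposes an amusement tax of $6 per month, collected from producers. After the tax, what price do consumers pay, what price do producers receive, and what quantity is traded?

Consumers pay $19; producers receive $13; quantity = 338.

Rewrite in direct form: Qd = 376 − 2P and Qs = 4P + 286.
Without the tax, 376 − 2P = 4P + 286 gives 6P = 90, so P* = $15 and Q* = 346.
With the tax collected from producers, supply shifts: Qs = 4(P − 6) + 286.
New equilibrium: consumers pay $19, producers receive $13, Q = 338. (Wedge: Pb − Ps = 6.)
The less price-elastic side of the market bears the larger share of a per-unit tax.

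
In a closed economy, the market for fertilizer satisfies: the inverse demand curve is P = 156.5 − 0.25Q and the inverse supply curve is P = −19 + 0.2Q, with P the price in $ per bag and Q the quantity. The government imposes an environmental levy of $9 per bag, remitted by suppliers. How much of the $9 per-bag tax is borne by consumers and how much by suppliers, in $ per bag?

Inverting to Q(P) form: Qd = 626 − 4P; Qs = 5P + 95.
Without the tax, 626 − 4P = 5P + 95 gives 9P = 531, so P* = $59 and Q* = 390.
With the tax collected from suppliers, supply shifts: Qs = 5(P − 9) + 95.
Solving gives Q = 370 with consumers paying $64 and suppliers receiving $55 (the $9 wedge).
Burden on consumers: $5; on suppliers: $4. (They sum to $9.)
The less price-elastic side of the market bears the larger share of a per-unit tax.

Consumers bear $5 per bag; suppliers bear $4 per bag.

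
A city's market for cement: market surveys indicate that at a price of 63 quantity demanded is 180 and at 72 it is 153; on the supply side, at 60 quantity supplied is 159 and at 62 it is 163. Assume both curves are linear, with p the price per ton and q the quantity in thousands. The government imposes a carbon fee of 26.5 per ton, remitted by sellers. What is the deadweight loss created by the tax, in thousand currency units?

Demand slope: (153 − 180)/(72 − 63) = -3, so qd = 369 − 3p.
Supply slope: (163 − 159)/(62 − 60) = 2, so qs = 2p + 39.
Without the tax, 369 − 3p = 2p + 39 gives 5p = 330, so p* = 66 and q* = 171.
With the tax collected from sellers, supply shifts: qs = 2(p − 26.5) + 39.
New equilibrium: buyers pay 76.6, sellers receive 50.1, q = 139.2. (Wedge: pb − ps = 26.5.)
Quantity falls by |ΔQ| = |171 − 139.2| = 31.8.
DWL = ½ · t · |ΔQ| = ½ · 26.5 · 31.8 = 421.35.

Deadweight loss = 421.35 thousand.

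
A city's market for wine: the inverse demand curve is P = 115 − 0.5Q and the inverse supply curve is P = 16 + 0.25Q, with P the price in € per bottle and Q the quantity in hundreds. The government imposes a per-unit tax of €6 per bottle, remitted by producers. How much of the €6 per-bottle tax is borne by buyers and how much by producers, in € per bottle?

Buyers bear €4 per bottle; producers bear €2 per bottle.

Inverting to Q(P) form: Qd = 230 − 2P; Qs = 4P − 64.
Without the tax, 230 − 2P = 4P − 64 gives 6P = 294, so P* = €49 and Q* = 132.
With the tax collected from producers, supply shifts: Qs = 4(P − 6) − 64.
New equilibrium: buyers pay €53, producers receive €47, Q = 124. (Wedge: Pb − Ps = 6.)
Burden on buyers: €4; on producers: €2. (They sum to €6.)
The less price-elastic side of the market bears the larger share of a per-unit tax.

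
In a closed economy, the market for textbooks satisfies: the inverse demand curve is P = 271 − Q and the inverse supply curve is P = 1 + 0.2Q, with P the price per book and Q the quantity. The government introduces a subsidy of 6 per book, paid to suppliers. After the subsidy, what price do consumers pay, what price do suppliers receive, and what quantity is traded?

Rewrite in direct form: Qd = 271 − P and Qs = 5P − 5.
Without the subsidy, 271 − P = 5P − 5 gives 6P = 276, so P* = 46 and Q* = 225.
With a per-unit subsidy paid to suppliers, each receives P + 6 per unit sold, so supply becomes Qs = 5(P + 6) − 5.
Solving gives Q = 230 with consumers paying 41 and suppliers receiving 47 (the 6 wedge).

Consumers pay 41; suppliers receive 47; quantity = 230.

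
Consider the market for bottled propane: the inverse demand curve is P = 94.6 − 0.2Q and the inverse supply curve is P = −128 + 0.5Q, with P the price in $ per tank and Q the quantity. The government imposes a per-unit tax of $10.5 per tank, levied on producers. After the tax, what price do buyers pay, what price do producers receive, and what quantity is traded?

Buyers pay $34; producers receive $23.5; quantity = 303.

Inverting to Q(P) form: Qd = 473 − 5P; Qs = 2P + 256.
Before the tax: set 473 − 5P = 2P + 256 → P* = $31, Q* = 318.
With the tax collected from producers, supply shifts: Qs = 2(P − 10.5) + 256.
Solving gives Q = 303 with buyers paying $34 and producers receiving $23.5 (the $10.5 wedge).
The less price-elastic side of the market bears the larger share of a per-unit tax.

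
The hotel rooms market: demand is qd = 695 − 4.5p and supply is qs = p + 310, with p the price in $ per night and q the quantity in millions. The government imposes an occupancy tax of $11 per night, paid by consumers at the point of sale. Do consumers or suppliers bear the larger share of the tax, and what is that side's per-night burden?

Without the tax, 695 − 4.5p = p + 310 gives 5.5p = 385, so p* = $70 and q* = 380.
With the tax collected from consumers, demand (in seller-price terms) shifts: qd = 695 − 4.5(p + 11).
Solving gives q = 371 with consumers paying $72 and suppliers receiving $61 (the $11 wedge).
Per-night burden: consumers $2, suppliers $9.
Suppliers take the larger share because supply is less price-elastic here (demand slope 4.5 vs supply slope 1).

Suppliers bear the larger share: $9 per night.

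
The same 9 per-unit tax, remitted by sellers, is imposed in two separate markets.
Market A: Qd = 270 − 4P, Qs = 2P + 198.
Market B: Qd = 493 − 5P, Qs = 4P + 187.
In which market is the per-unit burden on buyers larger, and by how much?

Market A: pre-tax P* = 12, Q* = 222; post-tax Q = 210; per-unit burden on buyers = 3.
Market B: pre-tax P* = 34, Q* = 323; post-tax Q = 303; per-unit burden on buyers = 4.
Difference: 3 vs 4 → market B is larger by 1.

Market B, by 1.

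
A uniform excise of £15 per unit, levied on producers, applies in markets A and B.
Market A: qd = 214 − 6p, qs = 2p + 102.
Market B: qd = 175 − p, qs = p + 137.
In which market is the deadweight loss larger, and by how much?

Market A, by £112.5.

Market A: pre-tax p* = £14, q* = 130; post-tax q = 107.5; deadweight loss = £168.75.
Market B: pre-tax p* = £19, q* = 156; post-tax q = 148.5; deadweight loss = £56.25.
Difference: £168.75 vs £56.25 → market A is larger by £112.5.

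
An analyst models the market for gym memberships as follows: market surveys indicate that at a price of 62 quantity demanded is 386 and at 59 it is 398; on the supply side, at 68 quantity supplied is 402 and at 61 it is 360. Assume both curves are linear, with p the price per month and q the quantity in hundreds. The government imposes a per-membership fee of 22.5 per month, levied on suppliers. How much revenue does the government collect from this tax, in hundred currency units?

Tax revenue = 7290 hundred.

Demand slope: (398 − 386)/(59 − 62) = -4, so qd = 634 − 4p.
Supply slope: (360 − 402)/(61 − 68) = 6, so qs = 6p − 6.
Without the tax, 634 − 4p = 6p − 6 gives 10p = 640, so p* = 64 and q* = 378.
With the tax collected from suppliers, supply shifts: qs = 6(p − 22.5) − 6.
New equilibrium: consumers pay 77.5, suppliers receive 55, q = 324. (Wedge: pb − ps = 22.5.)
Revenue = t · Q = 22.5 · 324 = 7290.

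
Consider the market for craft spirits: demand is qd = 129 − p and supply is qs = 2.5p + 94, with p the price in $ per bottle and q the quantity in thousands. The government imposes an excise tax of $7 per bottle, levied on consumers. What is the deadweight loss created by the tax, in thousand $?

Deadweight loss = $17.5 thousand.

Before the tax: set 129 − p = 2.5p + 94 → p* = $10, q* = 119.
With the tax collected from consumers, demand (in seller-price terms) shifts: qd = 129 − (p + 7).
Solving gives q = 114 with consumers paying $15 and producers receiving $8 (the $7 wedge).
Quantity falls by |ΔQ| = |119 − 114| = 5.
DWL = ½ · t · |ΔQ| = ½ · 7 · 5 = $17.5.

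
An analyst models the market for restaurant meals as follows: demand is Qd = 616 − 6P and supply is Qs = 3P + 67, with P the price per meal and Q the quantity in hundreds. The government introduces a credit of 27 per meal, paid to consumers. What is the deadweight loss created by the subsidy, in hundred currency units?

Without the subsidy, 616 − 6P = 3P + 67 gives 9P = 549, so P* = 61 and Q* = 250.
With a per-unit subsidy paid to consumers, each effectively pays P − 27, so demand becomes Qd = 616 − 6(P − 27).
Solving gives Q = 304 with consumers paying 52 and sellers receiving 79 (the 27 wedge).
Quantity rises by |ΔQ| = |250 − 304| = 54.
DWL = ½ · t · |ΔQ| = ½ · 27 · 54 = 729.

Deadweight loss = 729 hundred.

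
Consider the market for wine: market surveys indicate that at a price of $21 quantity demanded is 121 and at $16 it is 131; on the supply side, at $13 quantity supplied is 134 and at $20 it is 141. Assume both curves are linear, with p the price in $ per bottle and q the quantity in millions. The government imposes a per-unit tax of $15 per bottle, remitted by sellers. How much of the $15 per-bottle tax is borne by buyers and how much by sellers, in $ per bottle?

Demand slope: (131 − 121)/(16 − 21) = -2, so qd = 163 − 2p.
Supply slope: (141 − 134)/(20 − 13) = 1, so qs = p + 121.
Without the tax, 163 − 2p = p + 121 gives 3p = 42, so p* = $14 and q* = 135.
With the tax collected from sellers, supply shifts: qs = (p − 15) + 121.
Solving gives q = 125 with buyers paying $19 and sellers receiving $4 (the $15 wedge).
Burden on buyers: $5; on sellers: $10. (They sum to $15.)
The less price-elastic side of the market bears the larger share of a per-unit tax.

Buyers bear $5 per bottle; sellers bear $10 per bottle.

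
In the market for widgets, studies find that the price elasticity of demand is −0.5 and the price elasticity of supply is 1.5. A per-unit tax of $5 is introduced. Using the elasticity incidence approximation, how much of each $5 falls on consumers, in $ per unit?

Incidence ratio: consumers' share ≈ εs / (εs + |εd|) = 1.5 / (1.5 + 0.5) = 0.75.
So consumers bear ≈ 0.75 × $5 = $3.75; sellers bear $1.25.

Consumers bear ≈ $3.75 per unit.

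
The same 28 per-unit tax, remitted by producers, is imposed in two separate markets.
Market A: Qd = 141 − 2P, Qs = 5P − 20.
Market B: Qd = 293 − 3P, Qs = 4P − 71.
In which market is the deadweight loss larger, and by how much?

Market B, by 112.

Market A: pre-tax P* = 23, Q* = 95; post-tax Q = 55; deadweight loss = 560.
Market B: pre-tax P* = 52, Q* = 137; post-tax Q = 89; deadweight loss = 672.
Difference: 560 vs 672 → market B is larger by 112.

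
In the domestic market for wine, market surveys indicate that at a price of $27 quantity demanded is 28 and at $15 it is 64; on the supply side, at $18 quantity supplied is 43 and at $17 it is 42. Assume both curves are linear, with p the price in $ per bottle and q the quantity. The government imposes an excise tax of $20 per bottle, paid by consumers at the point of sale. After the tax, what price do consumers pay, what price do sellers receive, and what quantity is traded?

Consumers pay $26; sellers receive $6; quantity = 31.

Demand slope: (64 − 28)/(15 − 27) = -3, so qd = 109 − 3p.
Supply slope: (42 − 43)/(17 − 18) = 1, so qs = p + 25.
Before the tax: set 109 − 3p = p + 25 → p* = $21, q* = 46.
With the tax collected from consumers, demand (in seller-price terms) shifts: qd = 109 − 3(p + 20).
Solving gives q = 31 with consumers paying $26 and sellers receiving $6 (the $20 wedge).
The less price-elastic side of the market bears the larger share of a per-unit tax.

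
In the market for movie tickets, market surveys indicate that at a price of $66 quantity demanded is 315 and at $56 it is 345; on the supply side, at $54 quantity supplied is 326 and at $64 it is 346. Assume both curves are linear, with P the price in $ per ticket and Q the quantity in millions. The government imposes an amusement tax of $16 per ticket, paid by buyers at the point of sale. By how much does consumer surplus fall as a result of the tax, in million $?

Demand slope: (345 − 315)/(56 − 66) = -3, so Qd = 513 − 3P.
Supply slope: (346 − 326)/(64 − 54) = 2, so Qs = 2P + 218.
Without the tax, 513 − 3P = 2P + 218 gives 5P = 295, so P* = $59 and Q* = 336.
With the tax collected from buyers, demand (in seller-price terms) shifts: Qd = 513 − 3(P + 16).
New equilibrium: buyers pay $65.4, sellers receive $49.4, Q = 316.8. (Wedge: Pb − Ps = 16.)
ΔCS is the trapezoid between Q = 316.8 and Q = 336 of height $6.4: ½ · (336 + 316.8) · 6.4 = $2088.96.

Consumer surplus falls by $2088.96 million.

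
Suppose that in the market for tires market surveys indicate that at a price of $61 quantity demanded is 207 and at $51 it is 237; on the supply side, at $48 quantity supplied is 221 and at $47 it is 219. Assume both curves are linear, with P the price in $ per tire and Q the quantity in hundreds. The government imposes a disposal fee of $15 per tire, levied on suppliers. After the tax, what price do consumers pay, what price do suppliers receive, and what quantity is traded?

Demand slope: (237 − 207)/(51 − 61) = -3, so Qd = 390 − 3P.
Supply slope: (219 − 221)/(47 − 48) = 2, so Qs = 2P + 125.
Before the tax: set 390 − 3P = 2P + 125 → P* = $53, Q* = 231.
With the tax collected from suppliers, supply shifts: Qs = 2(P − 15) + 125.
New equilibrium: consumers pay $59, suppliers receive $44, Q = 213. (Wedge: Pb − Ps = 15.)

Consumers pay $59; suppliers receive $44; quantity = 213.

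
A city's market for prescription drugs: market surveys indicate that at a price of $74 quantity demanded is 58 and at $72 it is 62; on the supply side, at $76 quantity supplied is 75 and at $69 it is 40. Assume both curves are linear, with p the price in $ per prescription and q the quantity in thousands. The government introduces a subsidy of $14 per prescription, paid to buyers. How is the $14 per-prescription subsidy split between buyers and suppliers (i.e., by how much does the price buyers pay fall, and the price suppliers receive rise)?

Buyers gain $10 per prescription; suppliers gain $4 per prescription.

Demand slope: (62 − 58)/(72 − 74) = -2, so qd = 206 − 2p.
Supply slope: (40 − 75)/(69 − 76) = 5, so qs = 5p − 305.
Without the subsidy, 206 − 2p = 5p − 305 gives 7p = 511, so p* = $73 and q* = 60.
With a per-unit subsidy paid to buyers, each effectively pays p − 14, so demand becomes qd = 206 − 2(p − 14).
New equilibrium: buyers pay $63, suppliers receive $77, q = 80. (Wedge: pb − ps = −14.)
Gain to buyers: $10; to suppliers: $4. (They sum to $14.)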